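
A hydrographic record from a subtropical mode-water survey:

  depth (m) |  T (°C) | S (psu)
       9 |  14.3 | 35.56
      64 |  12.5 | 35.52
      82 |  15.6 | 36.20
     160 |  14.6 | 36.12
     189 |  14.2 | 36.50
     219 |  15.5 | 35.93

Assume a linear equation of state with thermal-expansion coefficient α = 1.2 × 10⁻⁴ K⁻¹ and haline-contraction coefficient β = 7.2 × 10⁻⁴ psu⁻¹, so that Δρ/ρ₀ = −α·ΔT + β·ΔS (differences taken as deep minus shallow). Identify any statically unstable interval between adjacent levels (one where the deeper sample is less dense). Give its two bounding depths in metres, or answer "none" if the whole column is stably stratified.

Evaluate Δρ/ρ₀ = −αΔT + βΔS across each adjacent pair:
  9–64 m: −αΔT+βΔS = −(1.2 × 10⁻⁴)(-1.8)+(7.2 × 10⁻⁴)(-0.04) = 1.9 × 10⁻⁴ → stable
  64–82 m: −αΔT+βΔS = −(1.2 × 10⁻⁴)(+3.1)+(7.2 × 10⁻⁴)(+0.68) = 1.2 × 10⁻⁴ → stable
  82–160 m: −αΔT+βΔS = −(1.2 × 10⁻⁴)(-1.0)+(7.2 × 10⁻⁴)(-0.08) = 6.2 × 10⁻⁵ → stable
  160–189 m: −αΔT+βΔS = −(1.2 × 10⁻⁴)(-0.4)+(7.2 × 10⁻⁴)(+0.38) = 3.2 × 10⁻⁴ → stable
  189–219 m: −αΔT+βΔS = −(1.2 × 10⁻⁴)(+1.3)+(7.2 × 10⁻⁴)(-0.57) = -5.7 × 10⁻⁴ → UNSTABLE
The 189–219 m interval has Δρ < 0: lighter water underlies denser water.

189–219 m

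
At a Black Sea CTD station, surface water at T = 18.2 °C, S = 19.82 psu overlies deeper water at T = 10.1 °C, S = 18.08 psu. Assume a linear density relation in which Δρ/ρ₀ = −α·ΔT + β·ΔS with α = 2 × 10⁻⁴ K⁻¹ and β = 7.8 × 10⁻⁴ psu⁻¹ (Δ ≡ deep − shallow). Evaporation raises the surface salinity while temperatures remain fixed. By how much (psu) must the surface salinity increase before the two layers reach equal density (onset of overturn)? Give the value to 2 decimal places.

0.34 psu

Neutral buoyancy requires −α(T_deep − T_surf) + β(S_deep − S_surf′) = 0.
S_surf′ = S_deep − (α/β)·ΔT = 18.08 − (2 × 10⁻⁴/7.8 × 10⁻⁴)·(-8.1) = 20.1569 psu.
Increase required: 20.1569 − 19.82 = 0.3369 psu.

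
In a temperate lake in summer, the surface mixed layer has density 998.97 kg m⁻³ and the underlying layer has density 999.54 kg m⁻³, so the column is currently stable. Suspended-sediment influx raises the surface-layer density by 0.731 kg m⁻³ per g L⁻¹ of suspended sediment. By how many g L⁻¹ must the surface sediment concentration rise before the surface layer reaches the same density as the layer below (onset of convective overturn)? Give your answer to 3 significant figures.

Density deficit of the surface layer: 999.54 − 998.97 = 0.57 kg m⁻³.
Required change = 0.57 / 0.731 = 0.780 g L⁻¹.

0.780 g L⁻¹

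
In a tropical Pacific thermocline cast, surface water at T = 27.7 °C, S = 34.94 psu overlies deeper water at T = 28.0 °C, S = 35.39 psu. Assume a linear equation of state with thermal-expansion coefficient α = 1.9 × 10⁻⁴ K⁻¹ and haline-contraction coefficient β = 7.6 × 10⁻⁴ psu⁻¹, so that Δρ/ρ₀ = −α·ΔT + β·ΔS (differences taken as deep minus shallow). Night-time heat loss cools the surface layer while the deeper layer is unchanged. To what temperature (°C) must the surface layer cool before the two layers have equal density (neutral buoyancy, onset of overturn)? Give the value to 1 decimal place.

26.2 °C

Neutral buoyancy requires Δρ = 0, i.e. −α(T_deep − T_surf′) + β(S_deep − S_surf) = 0.
T_surf′ = T_deep − (β/α)·ΔS = 28.0 − (7.6 × 10⁻⁴/1.9 × 10⁻⁴)·(+0.45) = 26.200 °C.
Cooling required: 27.7 − (26.200) = 1.500 °C.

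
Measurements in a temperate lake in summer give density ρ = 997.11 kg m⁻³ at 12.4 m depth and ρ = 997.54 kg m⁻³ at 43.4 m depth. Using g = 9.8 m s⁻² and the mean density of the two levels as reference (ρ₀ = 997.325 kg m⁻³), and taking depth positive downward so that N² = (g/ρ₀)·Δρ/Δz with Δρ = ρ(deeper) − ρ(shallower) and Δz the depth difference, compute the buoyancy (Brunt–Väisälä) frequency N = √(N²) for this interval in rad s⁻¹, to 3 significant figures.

Δρ = 997.54 − 997.11 = 0.43 kg m⁻³ over Δz = 43.4 − 12.4 = 31 m.
N² = (9.8/997.325) × (0.43/31) = 1.3630 × 10⁻⁴ s⁻².
N = √(1.3630 × 10⁻⁴) = 0.011675 rad s⁻¹ ≈ 0.0117 rad s⁻¹.

0.0117 rad s⁻¹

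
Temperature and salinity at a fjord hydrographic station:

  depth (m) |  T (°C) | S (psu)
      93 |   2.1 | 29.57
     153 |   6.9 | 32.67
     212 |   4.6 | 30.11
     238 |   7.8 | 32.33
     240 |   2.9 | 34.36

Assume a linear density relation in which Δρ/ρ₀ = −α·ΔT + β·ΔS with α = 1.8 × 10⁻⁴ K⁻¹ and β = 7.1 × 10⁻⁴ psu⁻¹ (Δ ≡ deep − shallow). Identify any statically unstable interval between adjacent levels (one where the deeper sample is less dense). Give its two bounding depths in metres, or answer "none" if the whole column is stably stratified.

153–212 m

Evaluate Δρ/ρ₀ = −αΔT + βΔS across each adjacent pair:
  93–153 m: −αΔT+βΔS = −(1.8 × 10⁻⁴)(+4.8)+(7.1 × 10⁻⁴)(+3.10) = 1.3 × 10⁻³ → stable
  153–212 m: −αΔT+βΔS = −(1.8 × 10⁻⁴)(-2.3)+(7.1 × 10⁻⁴)(-2.56) = -1.4 × 10⁻³ → UNSTABLE
  212–238 m: −αΔT+βΔS = −(1.8 × 10⁻⁴)(+3.2)+(7.1 × 10⁻⁴)(+2.22) = 1.0 × 10⁻³ → stable
  238–240 m: −αΔT+βΔS = −(1.8 × 10⁻⁴)(-4.9)+(7.1 × 10⁻⁴)(+2.03) = 2.3 × 10⁻³ → stable
The 153–212 m interval has Δρ < 0: lighter water underlies denser water.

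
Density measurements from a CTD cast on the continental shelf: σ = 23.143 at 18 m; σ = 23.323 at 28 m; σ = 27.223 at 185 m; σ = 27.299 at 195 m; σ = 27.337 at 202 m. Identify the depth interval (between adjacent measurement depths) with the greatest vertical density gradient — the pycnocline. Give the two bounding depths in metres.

28–185 m

Compute the density gradient over each adjacent pair:
  18–28 m: Δρ/Δz = 0.180/10 = 0.018 kg m⁻⁴
  28–185 m: Δρ/Δz = 3.900/157 = 0.025 kg m⁻⁴
  185–195 m: Δρ/Δz = 0.076/10 = 7.6 × 10⁻³ kg m⁻⁴
  195–202 m: Δρ/Δz = 0.038/7 = 5.4 × 10⁻³ kg m⁻⁴
The largest gradient is in the 28–185 m interval — the pycnocline.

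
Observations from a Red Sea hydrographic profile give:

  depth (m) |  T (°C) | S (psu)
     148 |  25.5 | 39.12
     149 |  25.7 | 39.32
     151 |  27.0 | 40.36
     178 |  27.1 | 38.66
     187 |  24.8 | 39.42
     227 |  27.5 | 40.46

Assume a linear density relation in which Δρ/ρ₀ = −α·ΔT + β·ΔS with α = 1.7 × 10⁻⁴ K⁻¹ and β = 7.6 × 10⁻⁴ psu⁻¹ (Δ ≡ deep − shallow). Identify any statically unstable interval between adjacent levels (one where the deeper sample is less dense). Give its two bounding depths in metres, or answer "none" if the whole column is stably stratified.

151–178 m

Evaluate Δρ/ρ₀ = −αΔT + βΔS across each adjacent pair:
  148–149 m: −αΔT+βΔS = −(1.7 × 10⁻⁴)(+0.2)+(7.6 × 10⁻⁴)(+0.20) = 1.2 × 10⁻⁴ → stable
  149–151 m: −αΔT+βΔS = −(1.7 × 10⁻⁴)(+1.3)+(7.6 × 10⁻⁴)(+1.04) = 5.7 × 10⁻⁴ → stable
  151–178 m: −αΔT+βΔS = −(1.7 × 10⁻⁴)(+0.1)+(7.6 × 10⁻⁴)(-1.70) = -1.3 × 10⁻³ → UNSTABLE
  178–187 m: −αΔT+βΔS = −(1.7 × 10⁻⁴)(-2.3)+(7.6 × 10⁻⁴)(+0.76) = 9.7 × 10⁻⁴ → stable
  187–227 m: −αΔT+βΔS = −(1.7 × 10⁻⁴)(+2.7)+(7.6 × 10⁻⁴)(+1.04) = 3.3 × 10⁻⁴ → stable
The 151–178 m interval has Δρ < 0: lighter water underlies denser water.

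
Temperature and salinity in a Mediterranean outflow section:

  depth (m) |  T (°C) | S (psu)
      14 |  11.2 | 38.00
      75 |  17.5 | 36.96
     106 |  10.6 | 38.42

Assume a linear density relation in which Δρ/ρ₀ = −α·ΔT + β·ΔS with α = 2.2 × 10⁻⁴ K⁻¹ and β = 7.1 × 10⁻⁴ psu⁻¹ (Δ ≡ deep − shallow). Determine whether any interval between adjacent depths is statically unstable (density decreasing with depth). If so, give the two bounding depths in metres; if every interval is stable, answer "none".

14–75 m

Evaluate Δρ/ρ₀ = −αΔT + βΔS across each adjacent pair:
  14–75 m: −αΔT+βΔS = −(2.2 × 10⁻⁴)(+6.3)+(7.1 × 10⁻⁴)(-1.04) = -2.1 × 10⁻³ → UNSTABLE
  75–106 m: −αΔT+βΔS = −(2.2 × 10⁻⁴)(-6.9)+(7.1 × 10⁻⁴)(+1.46) = 2.6 × 10⁻³ → stable
The 14–75 m interval has Δρ < 0: lighter water underlies denser water.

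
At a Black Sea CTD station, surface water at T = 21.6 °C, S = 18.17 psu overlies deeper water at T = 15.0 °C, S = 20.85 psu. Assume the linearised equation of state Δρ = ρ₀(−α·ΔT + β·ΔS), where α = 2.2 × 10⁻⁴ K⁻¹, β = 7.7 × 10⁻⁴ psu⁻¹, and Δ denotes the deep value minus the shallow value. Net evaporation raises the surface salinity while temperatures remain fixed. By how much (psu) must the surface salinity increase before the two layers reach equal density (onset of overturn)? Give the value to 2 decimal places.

4.57 psu

Neutral buoyancy requires −α(T_deep − T_surf) + β(S_deep − S_surf′) = 0.
S_surf′ = S_deep − (α/β)·ΔT = 20.85 − (2.2 × 10⁻⁴/7.7 × 10⁻⁴)·(-6.6) = 22.7357 psu.
Increase required: 22.7357 − 18.17 = 4.5657 psu.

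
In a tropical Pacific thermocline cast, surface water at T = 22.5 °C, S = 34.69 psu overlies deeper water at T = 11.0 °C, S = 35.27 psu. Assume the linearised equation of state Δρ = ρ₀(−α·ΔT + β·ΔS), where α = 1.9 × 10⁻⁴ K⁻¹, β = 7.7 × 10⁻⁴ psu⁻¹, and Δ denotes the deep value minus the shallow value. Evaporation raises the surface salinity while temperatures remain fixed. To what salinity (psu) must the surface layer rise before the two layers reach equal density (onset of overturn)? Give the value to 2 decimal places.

Neutral buoyancy requires −α(T_deep − T_surf) + β(S_deep − S_surf′) = 0.
S_surf′ = S_deep − (α/β)·ΔT = 35.27 − (1.9 × 10⁻⁴/7.7 × 10⁻⁴)·(-11.5) = 38.1077 psu.
Increase required: 38.1077 − 34.69 = 3.4177 psu.

38.11 psu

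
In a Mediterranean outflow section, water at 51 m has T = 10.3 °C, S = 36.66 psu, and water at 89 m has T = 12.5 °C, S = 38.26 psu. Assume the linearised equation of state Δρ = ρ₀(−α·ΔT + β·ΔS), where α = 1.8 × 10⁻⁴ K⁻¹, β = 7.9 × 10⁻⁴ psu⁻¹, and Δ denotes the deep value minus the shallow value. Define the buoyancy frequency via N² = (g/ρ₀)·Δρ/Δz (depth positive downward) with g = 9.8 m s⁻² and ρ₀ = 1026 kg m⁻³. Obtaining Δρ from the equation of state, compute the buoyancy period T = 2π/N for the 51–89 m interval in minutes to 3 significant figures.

ΔT = +2.2 K, ΔS = +1.60 psu (deep − shallow).
Δρ/ρ₀ = −αΔT + βΔS = -3.96 × 10⁻⁴ + 1.264 × 10⁻³ = 8.68 × 10⁻⁴, so Δρ ≈ 0.8906 kg m⁻³.
N² = (g/ρ₀)·Δρ/Δz = g·(Δρ/ρ₀)/Δz = 9.8 × 8.68 × 10⁻⁴ / 38 = 2.2385 × 10⁻⁴ s⁻².
N = √(2.2385 × 10⁻⁴) = 0.014962 rad s⁻¹ → T = 2π/N = 419.94 s = 6.9990 min ≈ 7.00 min.

7.00 min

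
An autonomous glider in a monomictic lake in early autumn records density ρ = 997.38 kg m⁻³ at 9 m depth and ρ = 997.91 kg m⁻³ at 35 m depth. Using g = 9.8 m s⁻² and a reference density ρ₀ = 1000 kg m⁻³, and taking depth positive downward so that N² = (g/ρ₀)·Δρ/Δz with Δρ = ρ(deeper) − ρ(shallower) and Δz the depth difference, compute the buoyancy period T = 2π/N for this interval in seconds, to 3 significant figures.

Δρ = 997.91 − 997.38 = 0.53 kg m⁻³ over Δz = 35 − 9 = 26 m.
N² = (9.8/1000) × (0.53/26) = 1.9977 × 10⁻⁴ s⁻².
N = √(1.9977 × 10⁻⁴) = 0.014134 rad s⁻¹, so T = 2π/N = 444.54 s ≈ 445 s.

445 s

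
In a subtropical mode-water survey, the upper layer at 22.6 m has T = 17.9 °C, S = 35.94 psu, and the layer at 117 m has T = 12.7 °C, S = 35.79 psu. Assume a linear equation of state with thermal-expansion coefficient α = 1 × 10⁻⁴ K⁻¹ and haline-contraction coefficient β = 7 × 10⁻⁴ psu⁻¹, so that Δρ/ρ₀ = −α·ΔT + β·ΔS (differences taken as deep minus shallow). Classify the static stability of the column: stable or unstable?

stable

ΔT = 12.7 − 17.9 = -5.2 K and ΔS = 35.79 − 35.94 = -0.15 psu (deep − shallow).
−αΔT = 5.20 × 10⁻⁴; βΔS = -1.05 × 10⁻⁴; sum Δρ/ρ₀ = 4.15 × 10⁻⁴.
Δρ/ρ₀ > 0, so Δρ > 0: deeper water is denser → statically stable.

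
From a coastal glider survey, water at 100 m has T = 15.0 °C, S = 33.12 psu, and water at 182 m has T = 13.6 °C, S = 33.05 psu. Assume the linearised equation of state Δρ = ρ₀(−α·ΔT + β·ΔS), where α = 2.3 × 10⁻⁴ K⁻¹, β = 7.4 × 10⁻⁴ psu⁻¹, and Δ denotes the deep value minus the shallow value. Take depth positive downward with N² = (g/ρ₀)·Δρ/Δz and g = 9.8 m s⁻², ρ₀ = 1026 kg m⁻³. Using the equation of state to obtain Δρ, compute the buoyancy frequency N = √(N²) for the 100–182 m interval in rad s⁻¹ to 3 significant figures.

ΔT = -1.4 K, ΔS = -0.07 psu (deep − shallow).
Δρ/ρ₀ = −αΔT + βΔS = 3.22 × 10⁻⁴ − 5.18 × 10⁻⁵ = 2.702 × 10⁻⁴, so Δρ ≈ 0.2772 kg m⁻³.
N² = (g/ρ₀)·Δρ/Δz = g·(Δρ/ρ₀)/Δz = 9.8 × 2.702 × 10⁻⁴ / 82 = 3.2292 × 10⁻⁵ s⁻².
N = √(3.2292 × 10⁻⁵) = 5.6826 × 10⁻³ rad s⁻¹ ≈ 5.68 × 10⁻³ rad s⁻¹.

5.68 × 10⁻³ rad s⁻¹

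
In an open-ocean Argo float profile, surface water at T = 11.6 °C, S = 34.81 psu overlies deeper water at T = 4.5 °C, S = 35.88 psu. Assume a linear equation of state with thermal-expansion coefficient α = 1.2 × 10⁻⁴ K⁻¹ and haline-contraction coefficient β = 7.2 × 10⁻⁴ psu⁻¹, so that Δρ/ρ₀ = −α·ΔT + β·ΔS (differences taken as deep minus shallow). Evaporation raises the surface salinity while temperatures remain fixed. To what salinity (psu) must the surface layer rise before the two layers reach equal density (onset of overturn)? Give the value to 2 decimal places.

37.06 psu

Neutral buoyancy requires −α(T_deep − T_surf) + β(S_deep − S_surf′) = 0.
S_surf′ = S_deep − (α/β)·ΔT = 35.88 − (1.2 × 10⁻⁴/7.2 × 10⁻⁴)·(-7.1) = 37.0633 psu.
Increase required: 37.0633 − 34.81 = 2.2533 psu.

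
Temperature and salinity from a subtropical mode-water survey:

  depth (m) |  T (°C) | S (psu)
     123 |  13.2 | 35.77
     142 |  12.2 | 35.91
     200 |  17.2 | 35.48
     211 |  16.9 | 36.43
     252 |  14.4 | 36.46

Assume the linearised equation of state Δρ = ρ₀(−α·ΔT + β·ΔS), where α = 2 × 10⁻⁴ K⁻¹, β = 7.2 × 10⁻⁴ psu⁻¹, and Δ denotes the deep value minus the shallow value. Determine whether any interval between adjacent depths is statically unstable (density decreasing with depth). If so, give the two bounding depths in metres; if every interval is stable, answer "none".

Evaluate Δρ/ρ₀ = −αΔT + βΔS across each adjacent pair:
  123–142 m: −αΔT+βΔS = −(2 × 10⁻⁴)(-1.0)+(7.2 × 10⁻⁴)(+0.14) = 3.0 × 10⁻⁴ → stable
  142–200 m: −αΔT+βΔS = −(2 × 10⁻⁴)(+5.0)+(7.2 × 10⁻⁴)(-0.43) = -1.3 × 10⁻³ → UNSTABLE
  200–211 m: −αΔT+βΔS = −(2 × 10⁻⁴)(-0.3)+(7.2 × 10⁻⁴)(+0.95) = 7.4 × 10⁻⁴ → stable
  211–252 m: −αΔT+βΔS = −(2 × 10⁻⁴)(-2.5)+(7.2 × 10⁻⁴)(+0.03) = 5.2 × 10⁻⁴ → stable
The 142–200 m interval has Δρ < 0: lighter water underlies denser water.

142–200 m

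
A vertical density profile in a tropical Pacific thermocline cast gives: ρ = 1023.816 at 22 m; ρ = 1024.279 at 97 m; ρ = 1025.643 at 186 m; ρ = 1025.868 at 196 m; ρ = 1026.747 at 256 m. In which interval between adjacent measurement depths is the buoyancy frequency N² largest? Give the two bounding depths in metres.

186–196 m

Compute the density gradient over each adjacent pair:
  22–97 m: Δρ/Δz = 0.463/75 = 6.2 × 10⁻³ kg m⁻⁴
  97–186 m: Δρ/Δz = 1.364/89 = 0.015 kg m⁻⁴
  186–196 m: Δρ/Δz = 0.225/10 = 0.022 kg m⁻⁴
  196–256 m: Δρ/Δz = 0.879/60 = 0.015 kg m⁻⁴
The largest gradient is in the 186–196 m interval — the pycnocline.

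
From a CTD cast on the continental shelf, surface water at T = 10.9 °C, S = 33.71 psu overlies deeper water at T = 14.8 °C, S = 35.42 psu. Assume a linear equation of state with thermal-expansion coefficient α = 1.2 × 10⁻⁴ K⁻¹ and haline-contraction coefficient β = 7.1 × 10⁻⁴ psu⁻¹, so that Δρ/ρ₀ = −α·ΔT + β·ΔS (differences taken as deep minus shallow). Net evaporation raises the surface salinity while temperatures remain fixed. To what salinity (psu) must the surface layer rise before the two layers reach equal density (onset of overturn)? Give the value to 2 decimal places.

34.76 psu

Neutral buoyancy requires −α(T_deep − T_surf) + β(S_deep − S_surf′) = 0.
S_surf′ = S_deep − (α/β)·ΔT = 35.42 − (1.2 × 10⁻⁴/7.1 × 10⁻⁴)·(+3.9) = 34.7608 psu.
Increase required: 34.7608 − 33.71 = 1.0508 psu.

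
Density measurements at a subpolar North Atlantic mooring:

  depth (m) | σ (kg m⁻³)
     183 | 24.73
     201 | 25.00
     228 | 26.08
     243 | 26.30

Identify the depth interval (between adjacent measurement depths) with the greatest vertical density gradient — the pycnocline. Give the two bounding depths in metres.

201–228 m

Compute the density gradient over each adjacent pair:
  183–201 m: Δρ/Δz = 0.27/18 = 0.015 kg m⁻⁴
  201–228 m: Δρ/Δz = 1.08/27 = 0.040 kg m⁻⁴
  228–243 m: Δρ/Δz = 0.22/15 = 0.015 kg m⁻⁴
The largest gradient is in the 201–228 m interval — the pycnocline.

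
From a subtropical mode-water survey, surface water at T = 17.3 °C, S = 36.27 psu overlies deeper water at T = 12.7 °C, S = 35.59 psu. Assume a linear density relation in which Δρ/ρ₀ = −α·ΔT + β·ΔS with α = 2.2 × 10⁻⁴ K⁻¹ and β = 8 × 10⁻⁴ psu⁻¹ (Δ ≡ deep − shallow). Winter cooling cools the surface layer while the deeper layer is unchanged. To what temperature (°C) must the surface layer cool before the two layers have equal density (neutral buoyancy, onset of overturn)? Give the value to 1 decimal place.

Neutral buoyancy requires Δρ = 0, i.e. −α(T_deep − T_surf′) + β(S_deep − S_surf) = 0.
T_surf′ = T_deep − (β/α)·ΔS = 12.7 − (8 × 10⁻⁴/2.2 × 10⁻⁴)·(-0.68) = 15.173 °C.
Cooling required: 17.3 − (15.173) = 2.127 °C.

15.2 °C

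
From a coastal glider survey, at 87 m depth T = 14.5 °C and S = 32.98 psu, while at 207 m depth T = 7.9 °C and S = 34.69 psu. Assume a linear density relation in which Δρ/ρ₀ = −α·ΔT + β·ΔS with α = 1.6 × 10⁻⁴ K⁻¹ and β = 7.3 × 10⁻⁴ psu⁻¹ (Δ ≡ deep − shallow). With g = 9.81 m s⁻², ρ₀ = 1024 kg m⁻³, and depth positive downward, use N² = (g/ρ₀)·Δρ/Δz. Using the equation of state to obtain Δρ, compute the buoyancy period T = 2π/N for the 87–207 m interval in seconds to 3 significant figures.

ΔT = -6.6 K, ΔS = +1.71 psu (deep − shallow).
Δρ/ρ₀ = −αΔT + βΔS = 1.056 × 10⁻³ + 1.2483 × 10⁻³ = 2.3043 × 10⁻³, so Δρ ≈ 2.360 kg m⁻³.
N² = (g/ρ₀)·Δρ/Δz = g·(Δρ/ρ₀)/Δz = 9.81 × 2.3043 × 10⁻³ / 120 = 1.8838 × 10⁻⁴ s⁻².
N = √(1.8838 × 10⁻⁴) = 0.013725 rad s⁻¹ → T = 2π/N = 457.79 s ≈ 458 s.

458 s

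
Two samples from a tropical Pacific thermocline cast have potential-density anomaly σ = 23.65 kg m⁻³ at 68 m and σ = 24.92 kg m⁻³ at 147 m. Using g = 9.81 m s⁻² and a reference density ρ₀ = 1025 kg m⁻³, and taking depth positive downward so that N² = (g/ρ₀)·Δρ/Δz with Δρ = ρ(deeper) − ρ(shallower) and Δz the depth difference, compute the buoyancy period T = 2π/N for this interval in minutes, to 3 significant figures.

8.44 min

Δρ = 1024.92 − 1023.65 = 1.27 kg m⁻³ over Δz = 147 − 68 = 79 m.
N² = (9.81/1025) × (1.27/79) = 1.5386 × 10⁻⁴ s⁻².
N = √(1.5386 × 10⁻⁴) = 0.012404 rad s⁻¹, so T = 2π/N = 506.55 s = 8.4425 min ≈ 8.44 min.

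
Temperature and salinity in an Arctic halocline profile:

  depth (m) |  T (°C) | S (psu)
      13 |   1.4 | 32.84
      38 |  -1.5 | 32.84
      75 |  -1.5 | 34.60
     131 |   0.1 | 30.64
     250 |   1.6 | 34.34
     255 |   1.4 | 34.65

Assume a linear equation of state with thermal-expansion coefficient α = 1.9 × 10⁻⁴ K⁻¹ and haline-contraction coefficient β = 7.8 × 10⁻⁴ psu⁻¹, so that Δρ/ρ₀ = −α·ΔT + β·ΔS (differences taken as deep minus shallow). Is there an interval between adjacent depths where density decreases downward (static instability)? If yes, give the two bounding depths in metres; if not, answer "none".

Evaluate Δρ/ρ₀ = −αΔT + βΔS across each adjacent pair:
  13–38 m: −αΔT+βΔS = −(1.9 × 10⁻⁴)(-2.9)+(7.8 × 10⁻⁴)(+0.00) = 5.5 × 10⁻⁴ → stable
  38–75 m: −αΔT+βΔS = −(1.9 × 10⁻⁴)(+0.0)+(7.8 × 10⁻⁴)(+1.76) = 1.4 × 10⁻³ → stable
  75–131 m: −αΔT+βΔS = −(1.9 × 10⁻⁴)(+1.6)+(7.8 × 10⁻⁴)(-3.96) = -3.4 × 10⁻³ → UNSTABLE
  131–250 m: −αΔT+βΔS = −(1.9 × 10⁻⁴)(+1.5)+(7.8 × 10⁻⁴)(+3.70) = 2.6 × 10⁻³ → stable
  250–255 m: −αΔT+βΔS = −(1.9 × 10⁻⁴)(-0.2)+(7.8 × 10⁻⁴)(+0.31) = 2.8 × 10⁻⁴ → stable
The 75–131 m interval has Δρ < 0: lighter water underlies denser water.

75–131 m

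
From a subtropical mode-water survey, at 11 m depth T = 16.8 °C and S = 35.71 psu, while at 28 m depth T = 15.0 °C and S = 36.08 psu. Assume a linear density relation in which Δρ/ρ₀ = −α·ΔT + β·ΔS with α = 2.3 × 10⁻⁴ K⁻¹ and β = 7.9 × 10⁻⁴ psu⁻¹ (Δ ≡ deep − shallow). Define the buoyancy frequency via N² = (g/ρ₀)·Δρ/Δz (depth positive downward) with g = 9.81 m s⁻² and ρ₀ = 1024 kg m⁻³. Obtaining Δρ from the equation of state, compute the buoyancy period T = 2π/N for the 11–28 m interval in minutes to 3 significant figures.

ΔT = -1.8 K, ΔS = +0.37 psu (deep − shallow).
Δρ/ρ₀ = −αΔT + βΔS = 4.14 × 10⁻⁴ + 2.923 × 10⁻⁴ = 7.063 × 10⁻⁴, so Δρ ≈ 0.7233 kg m⁻³.
N² = (g/ρ₀)·Δρ/Δz = g·(Δρ/ρ₀)/Δz = 9.81 × 7.063 × 10⁻⁴ / 17 = 4.0758 × 10⁻⁴ s⁻².
N = √(4.0758 × 10⁻⁴) = 0.020189 rad s⁻¹ → T = 2π/N = 311.22 s = 5.1870 min ≈ 5.19 min.

5.19 min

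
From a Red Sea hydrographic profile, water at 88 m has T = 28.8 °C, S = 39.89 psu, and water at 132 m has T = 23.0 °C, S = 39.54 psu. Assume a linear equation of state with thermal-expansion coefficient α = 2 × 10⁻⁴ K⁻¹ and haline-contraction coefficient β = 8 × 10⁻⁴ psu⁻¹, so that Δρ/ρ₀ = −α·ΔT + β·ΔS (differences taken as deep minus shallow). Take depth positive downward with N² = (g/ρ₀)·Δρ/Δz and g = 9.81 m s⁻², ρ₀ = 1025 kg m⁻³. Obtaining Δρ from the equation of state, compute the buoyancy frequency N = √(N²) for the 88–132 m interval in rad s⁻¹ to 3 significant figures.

0.0140 rad s⁻¹

ΔT = -5.8 K, ΔS = -0.35 psu (deep − shallow).
Δρ/ρ₀ = −αΔT + βΔS = 1.16 × 10⁻³ − 2.80 × 10⁻⁴ = 8.80 × 10⁻⁴, so Δρ ≈ 0.9020 kg m⁻³.
N² = (g/ρ₀)·Δρ/Δz = g·(Δρ/ρ₀)/Δz = 9.81 × 8.80 × 10⁻⁴ / 44 = 1.9620 × 10⁻⁴ s⁻².
N = √(1.9620 × 10⁻⁴) = 0.014007 rad s⁻¹ ≈ 0.0140 rad s⁻¹.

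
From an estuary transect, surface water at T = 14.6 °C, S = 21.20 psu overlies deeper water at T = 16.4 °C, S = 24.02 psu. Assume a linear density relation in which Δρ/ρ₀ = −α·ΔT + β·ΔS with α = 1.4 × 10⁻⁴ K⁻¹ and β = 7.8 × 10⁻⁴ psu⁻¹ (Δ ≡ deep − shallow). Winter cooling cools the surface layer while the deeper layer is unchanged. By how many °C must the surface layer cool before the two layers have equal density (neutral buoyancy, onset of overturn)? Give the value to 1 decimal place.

Neutral buoyancy requires Δρ = 0, i.e. −α(T_deep − T_surf′) + β(S_deep − S_surf) = 0.
T_surf′ = T_deep − (β/α)·ΔS = 16.4 − (7.8 × 10⁻⁴/1.4 × 10⁻⁴)·(+2.82) = 0.689 °C.
Cooling required: 14.6 − (0.689) = 13.911 °C.

13.9 °C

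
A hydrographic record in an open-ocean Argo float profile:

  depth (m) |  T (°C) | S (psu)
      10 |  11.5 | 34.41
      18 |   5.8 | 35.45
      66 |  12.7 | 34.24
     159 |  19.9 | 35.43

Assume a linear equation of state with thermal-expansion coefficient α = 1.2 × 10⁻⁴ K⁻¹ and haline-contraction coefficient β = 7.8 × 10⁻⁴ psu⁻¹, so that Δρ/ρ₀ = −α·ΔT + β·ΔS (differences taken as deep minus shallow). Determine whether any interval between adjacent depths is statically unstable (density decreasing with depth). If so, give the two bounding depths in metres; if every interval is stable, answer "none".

18–66 m

Evaluate Δρ/ρ₀ = −αΔT + βΔS across each adjacent pair:
  10–18 m: −αΔT+βΔS = −(1.2 × 10⁻⁴)(-5.7)+(7.8 × 10⁻⁴)(+1.04) = 1.5 × 10⁻³ → stable
  18–66 m: −αΔT+βΔS = −(1.2 × 10⁻⁴)(+6.9)+(7.8 × 10⁻⁴)(-1.21) = -1.8 × 10⁻³ → UNSTABLE
  66–159 m: −αΔT+βΔS = −(1.2 × 10⁻⁴)(+7.2)+(7.8 × 10⁻⁴)(+1.19) = 6.4 × 10⁻⁵ → stable
The 18–66 m interval has Δρ < 0: lighter water underlies denser water.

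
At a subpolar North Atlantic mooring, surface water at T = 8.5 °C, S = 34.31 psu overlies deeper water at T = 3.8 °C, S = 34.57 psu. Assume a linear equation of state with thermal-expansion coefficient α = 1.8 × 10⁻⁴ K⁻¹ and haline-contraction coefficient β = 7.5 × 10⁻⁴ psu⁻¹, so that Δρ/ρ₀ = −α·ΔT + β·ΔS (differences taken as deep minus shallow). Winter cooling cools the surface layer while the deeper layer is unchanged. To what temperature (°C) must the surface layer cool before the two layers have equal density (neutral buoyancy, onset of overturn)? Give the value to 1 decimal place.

Neutral buoyancy requires Δρ = 0, i.e. −α(T_deep − T_surf′) + β(S_deep − S_surf) = 0.
T_surf′ = T_deep − (β/α)·ΔS = 3.8 − (7.5 × 10⁻⁴/1.8 × 10⁻⁴)·(+0.26) = 2.717 °C.
Cooling required: 8.5 − (2.717) = 5.783 °C.

2.7 °C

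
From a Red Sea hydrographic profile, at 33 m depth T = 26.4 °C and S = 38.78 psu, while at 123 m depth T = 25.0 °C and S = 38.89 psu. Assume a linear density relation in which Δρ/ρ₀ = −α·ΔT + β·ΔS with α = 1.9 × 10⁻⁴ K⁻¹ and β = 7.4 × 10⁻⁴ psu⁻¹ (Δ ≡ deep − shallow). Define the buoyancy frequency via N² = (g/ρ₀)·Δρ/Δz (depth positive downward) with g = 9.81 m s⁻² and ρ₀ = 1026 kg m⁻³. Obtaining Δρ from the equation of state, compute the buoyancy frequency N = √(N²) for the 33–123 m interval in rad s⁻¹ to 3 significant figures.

ΔT = -1.4 K, ΔS = +0.11 psu (deep − shallow).
Δρ/ρ₀ = −αΔT + βΔS = 2.66 × 10⁻⁴ + 8.14 × 10⁻⁵ = 3.474 × 10⁻⁴, so Δρ ≈ 0.3564 kg m⁻³.
N² = (g/ρ₀)·Δρ/Δz = g·(Δρ/ρ₀)/Δz = 9.81 × 3.474 × 10⁻⁴ / 90 = 3.7867 × 10⁻⁵ s⁻².
N = √(3.7867 × 10⁻⁵) = 6.1536 × 10⁻³ rad s⁻¹ ≈ 6.15 × 10⁻³ rad s⁻¹.

6.15 × 10⁻³ rad s⁻¹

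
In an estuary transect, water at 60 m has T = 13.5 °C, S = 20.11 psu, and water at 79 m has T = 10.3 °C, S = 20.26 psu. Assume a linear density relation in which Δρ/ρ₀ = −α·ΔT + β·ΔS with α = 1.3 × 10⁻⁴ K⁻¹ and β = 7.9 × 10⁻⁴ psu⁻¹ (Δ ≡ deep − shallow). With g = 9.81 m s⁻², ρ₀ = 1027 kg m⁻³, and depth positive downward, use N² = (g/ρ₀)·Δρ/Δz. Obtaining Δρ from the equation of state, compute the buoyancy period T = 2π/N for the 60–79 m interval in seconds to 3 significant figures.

ΔT = -3.2 K, ΔS = +0.15 psu (deep − shallow).
Δρ/ρ₀ = −αΔT + βΔS = 4.16 × 10⁻⁴ + 1.185 × 10⁻⁴ = 5.345 × 10⁻⁴, so Δρ ≈ 0.5489 kg m⁻³.
N² = (g/ρ₀)·Δρ/Δz = g·(Δρ/ρ₀)/Δz = 9.81 × 5.345 × 10⁻⁴ / 19 = 2.7597 × 10⁻⁴ s⁻².
N = √(2.7597 × 10⁻⁴) = 0.016612 rad s⁻¹ → T = 2π/N = 378.23 s ≈ 378 s.

378 s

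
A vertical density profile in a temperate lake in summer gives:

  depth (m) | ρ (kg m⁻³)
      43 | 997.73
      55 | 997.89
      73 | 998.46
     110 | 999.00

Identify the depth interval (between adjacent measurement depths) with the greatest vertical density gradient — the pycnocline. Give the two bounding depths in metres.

Compute the density gradient over each adjacent pair:
  43–55 m: Δρ/Δz = 0.16/12 = 0.013 kg m⁻⁴
  55–73 m: Δρ/Δz = 0.57/18 = 0.032 kg m⁻⁴
  73–110 m: Δρ/Δz = 0.54/37 = 0.015 kg m⁻⁴
The largest gradient is in the 55–73 m interval — the pycnocline.

55–73 m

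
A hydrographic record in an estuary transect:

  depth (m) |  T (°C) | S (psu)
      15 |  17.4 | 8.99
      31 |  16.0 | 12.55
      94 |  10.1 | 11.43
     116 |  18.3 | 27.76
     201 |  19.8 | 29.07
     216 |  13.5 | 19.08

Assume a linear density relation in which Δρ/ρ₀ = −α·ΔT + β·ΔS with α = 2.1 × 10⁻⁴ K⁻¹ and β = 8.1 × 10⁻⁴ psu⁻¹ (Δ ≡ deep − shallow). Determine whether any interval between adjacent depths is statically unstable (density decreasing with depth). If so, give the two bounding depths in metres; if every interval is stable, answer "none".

Evaluate Δρ/ρ₀ = −αΔT + βΔS across each adjacent pair:
  15–31 m: −αΔT+βΔS = −(2.1 × 10⁻⁴)(-1.4)+(8.1 × 10⁻⁴)(+3.56) = 3.2 × 10⁻³ → stable
  31–94 m: −αΔT+βΔS = −(2.1 × 10⁻⁴)(-5.9)+(8.1 × 10⁻⁴)(-1.12) = 3.3 × 10⁻⁴ → stable
  94–116 m: −αΔT+βΔS = −(2.1 × 10⁻⁴)(+8.2)+(8.1 × 10⁻⁴)(+16.33) = 0.012 → stable
  116–201 m: −αΔT+βΔS = −(2.1 × 10⁻⁴)(+1.5)+(8.1 × 10⁻⁴)(+1.31) = 7.5 × 10⁻⁴ → stable
  201–216 m: −αΔT+βΔS = −(2.1 × 10⁻⁴)(-6.3)+(8.1 × 10⁻⁴)(-9.99) = -6.8 × 10⁻³ → UNSTABLE
The 201–216 m interval has Δρ < 0: lighter water underlies denser water.

201–216 m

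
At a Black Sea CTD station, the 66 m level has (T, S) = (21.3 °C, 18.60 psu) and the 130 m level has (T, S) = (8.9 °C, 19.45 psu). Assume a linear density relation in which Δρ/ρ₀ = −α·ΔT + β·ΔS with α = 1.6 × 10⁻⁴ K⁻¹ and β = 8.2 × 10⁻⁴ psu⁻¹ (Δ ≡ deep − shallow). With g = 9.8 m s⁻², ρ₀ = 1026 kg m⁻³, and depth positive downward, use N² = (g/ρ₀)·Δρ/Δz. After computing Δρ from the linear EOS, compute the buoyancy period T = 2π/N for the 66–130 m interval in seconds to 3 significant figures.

310 s

ΔT = -12.4 K, ΔS = +0.85 psu (deep − shallow).
Δρ/ρ₀ = −αΔT + βΔS = 1.984 × 10⁻³ + 6.97 × 10⁻⁴ = 2.681 × 10⁻³, so Δρ ≈ 2.751 kg m⁻³.
N² = (g/ρ₀)·Δρ/Δz = g·(Δρ/ρ₀)/Δz = 9.8 × 2.681 × 10⁻³ / 64 = 4.1053 × 10⁻⁴ s⁻².
N = √(4.1053 × 10⁻⁴) = 0.020262 rad s⁻¹ → T = 2π/N = 310.10 s ≈ 310 s.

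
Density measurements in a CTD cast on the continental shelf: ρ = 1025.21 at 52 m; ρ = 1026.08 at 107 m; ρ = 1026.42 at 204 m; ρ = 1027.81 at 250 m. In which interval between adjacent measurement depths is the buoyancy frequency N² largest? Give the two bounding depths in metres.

Compute the density gradient over each adjacent pair:
  52–107 m: Δρ/Δz = 0.87/55 = 0.016 kg m⁻⁴
  107–204 m: Δρ/Δz = 0.34/97 = 3.5 × 10⁻³ kg m⁻⁴
  204–250 m: Δρ/Δz = 1.39/46 = 0.030 kg m⁻⁴
The largest gradient is in the 204–250 m interval — the pycnocline.

204–250 m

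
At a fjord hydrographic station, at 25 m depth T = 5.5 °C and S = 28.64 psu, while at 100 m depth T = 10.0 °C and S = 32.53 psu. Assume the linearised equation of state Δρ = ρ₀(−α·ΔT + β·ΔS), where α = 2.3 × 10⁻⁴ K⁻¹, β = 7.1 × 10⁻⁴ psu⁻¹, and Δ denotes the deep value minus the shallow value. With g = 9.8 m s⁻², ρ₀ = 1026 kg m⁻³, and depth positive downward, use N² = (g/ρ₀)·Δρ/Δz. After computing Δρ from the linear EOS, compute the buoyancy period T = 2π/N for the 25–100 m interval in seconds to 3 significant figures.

418 s

ΔT = +4.5 K, ΔS = +3.89 psu (deep − shallow).
Δρ/ρ₀ = −αΔT + βΔS = -1.035 × 10⁻³ + 2.7619 × 10⁻³ = 1.7269 × 10⁻³, so Δρ ≈ 1.772 kg m⁻³.
N² = (g/ρ₀)·Δρ/Δz = g·(Δρ/ρ₀)/Δz = 9.8 × 1.7269 × 10⁻³ / 75 = 2.2565 × 10⁻⁴ s⁻².
N = √(2.2565 × 10⁻⁴) = 0.015022 rad s⁻¹ → T = 2π/N = 418.27 s ≈ 418 s.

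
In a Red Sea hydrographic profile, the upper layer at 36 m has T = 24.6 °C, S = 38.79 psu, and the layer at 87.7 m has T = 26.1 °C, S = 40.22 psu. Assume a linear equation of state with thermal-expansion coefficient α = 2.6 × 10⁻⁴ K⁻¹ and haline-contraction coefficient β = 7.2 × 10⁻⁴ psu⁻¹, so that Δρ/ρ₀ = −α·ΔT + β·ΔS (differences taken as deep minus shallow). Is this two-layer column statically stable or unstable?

stable

ΔT = 26.1 − 24.6 = +1.5 K and ΔS = 40.22 − 38.79 = +1.43 psu (deep − shallow).
−αΔT = -3.90 × 10⁻⁴; βΔS = 1.0296 × 10⁻³; sum Δρ/ρ₀ = 6.396 × 10⁻⁴.
Δρ/ρ₀ > 0, so Δρ > 0: deeper water is denser → statically stable.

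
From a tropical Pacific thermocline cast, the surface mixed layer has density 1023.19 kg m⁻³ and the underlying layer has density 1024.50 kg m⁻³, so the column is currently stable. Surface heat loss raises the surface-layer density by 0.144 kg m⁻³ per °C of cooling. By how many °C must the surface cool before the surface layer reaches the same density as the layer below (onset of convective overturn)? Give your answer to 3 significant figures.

9.10 °C

Density deficit of the surface layer: 1024.50 − 1023.19 = 1.31 kg m⁻³.
Required change = 1.31 / 0.144 = 9.10 °C.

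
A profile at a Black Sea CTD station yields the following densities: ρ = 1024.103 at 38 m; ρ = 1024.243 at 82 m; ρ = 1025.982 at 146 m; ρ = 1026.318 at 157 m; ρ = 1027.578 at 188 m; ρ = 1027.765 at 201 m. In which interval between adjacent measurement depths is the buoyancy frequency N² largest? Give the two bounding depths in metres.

Compute the density gradient over each adjacent pair:
  38–82 m: Δρ/Δz = 0.140/44 = 3.2 × 10⁻³ kg m⁻⁴
  82–146 m: Δρ/Δz = 1.739/64 = 0.027 kg m⁻⁴
  146–157 m: Δρ/Δz = 0.336/11 = 0.031 kg m⁻⁴
  157–188 m: Δρ/Δz = 1.260/31 = 0.041 kg m⁻⁴
  188–201 m: Δρ/Δz = 0.187/13 = 0.014 kg m⁻⁴
The largest gradient is in the 157–188 m interval — the pycnocline.

157–188 m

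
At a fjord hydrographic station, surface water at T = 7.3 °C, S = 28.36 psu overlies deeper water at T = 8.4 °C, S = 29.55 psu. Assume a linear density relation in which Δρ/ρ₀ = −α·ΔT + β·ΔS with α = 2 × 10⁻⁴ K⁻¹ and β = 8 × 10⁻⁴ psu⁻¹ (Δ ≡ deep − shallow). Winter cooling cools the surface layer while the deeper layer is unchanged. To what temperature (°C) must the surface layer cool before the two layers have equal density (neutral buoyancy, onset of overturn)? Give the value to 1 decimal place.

3.6 °C

Neutral buoyancy requires Δρ = 0, i.e. −α(T_deep − T_surf′) + β(S_deep − S_surf) = 0.
T_surf′ = T_deep − (β/α)·ΔS = 8.4 − (8 × 10⁻⁴/2 × 10⁻⁴)·(+1.19) = 3.640 °C.
Cooling required: 7.3 − (3.640) = 3.660 °C.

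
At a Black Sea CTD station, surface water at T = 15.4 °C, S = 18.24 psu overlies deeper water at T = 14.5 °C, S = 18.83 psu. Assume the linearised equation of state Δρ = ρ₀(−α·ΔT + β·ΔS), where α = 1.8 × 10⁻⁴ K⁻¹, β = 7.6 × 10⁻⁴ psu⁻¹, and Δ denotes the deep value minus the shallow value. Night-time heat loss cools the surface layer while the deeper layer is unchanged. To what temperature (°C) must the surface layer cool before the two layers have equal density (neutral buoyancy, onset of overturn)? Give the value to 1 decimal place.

Neutral buoyancy requires Δρ = 0, i.e. −α(T_deep − T_surf′) + β(S_deep − S_surf) = 0.
T_surf′ = T_deep − (β/α)·ΔS = 14.5 − (7.6 × 10⁻⁴/1.8 × 10⁻⁴)·(+0.59) = 12.009 °C.
Cooling required: 15.4 − (12.009) = 3.391 °C.

12.0 °C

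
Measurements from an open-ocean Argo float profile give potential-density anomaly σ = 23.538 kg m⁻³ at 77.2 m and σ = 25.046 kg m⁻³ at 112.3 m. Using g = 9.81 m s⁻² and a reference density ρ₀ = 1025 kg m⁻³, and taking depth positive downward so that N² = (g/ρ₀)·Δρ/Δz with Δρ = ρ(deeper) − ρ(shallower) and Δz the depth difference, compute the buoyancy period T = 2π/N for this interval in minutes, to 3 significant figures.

5.16 min

Δρ = 1025.046 − 1023.538 = 1.508 kg m⁻³ over Δz = 112.3 − 77.2 = 35.1 m.
N² = (9.81/1025) × (1.508/35.1) = 4.1119 × 10⁻⁴ s⁻².
N = √(4.1119 × 10⁻⁴) = 0.020278 rad s⁻¹, so T = 2π/N = 309.85 s = 5.1642 min ≈ 5.16 min.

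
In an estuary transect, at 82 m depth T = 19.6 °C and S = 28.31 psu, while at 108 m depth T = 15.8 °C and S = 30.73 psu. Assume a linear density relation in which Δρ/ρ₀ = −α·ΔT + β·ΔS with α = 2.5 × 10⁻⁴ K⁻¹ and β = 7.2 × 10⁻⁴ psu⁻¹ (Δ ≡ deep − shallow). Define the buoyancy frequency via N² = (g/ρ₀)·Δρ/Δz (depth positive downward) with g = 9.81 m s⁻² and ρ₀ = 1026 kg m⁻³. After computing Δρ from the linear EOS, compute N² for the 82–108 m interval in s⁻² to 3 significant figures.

1.02 × 10⁻³ s⁻²

ΔT = -3.8 K, ΔS = +2.42 psu (deep − shallow).
Δρ/ρ₀ = −αΔT + βΔS = 9.50 × 10⁻⁴ + 1.7424 × 10⁻³ = 2.6924 × 10⁻³, so Δρ ≈ 2.762 kg m⁻³.
N² = (g/ρ₀)·Δρ/Δz = g·(Δρ/ρ₀)/Δz = 9.81 × 2.6924 × 10⁻³ / 26 = 1.0159 × 10⁻³ s⁻² ≈ 1.02 × 10⁻³ s⁻².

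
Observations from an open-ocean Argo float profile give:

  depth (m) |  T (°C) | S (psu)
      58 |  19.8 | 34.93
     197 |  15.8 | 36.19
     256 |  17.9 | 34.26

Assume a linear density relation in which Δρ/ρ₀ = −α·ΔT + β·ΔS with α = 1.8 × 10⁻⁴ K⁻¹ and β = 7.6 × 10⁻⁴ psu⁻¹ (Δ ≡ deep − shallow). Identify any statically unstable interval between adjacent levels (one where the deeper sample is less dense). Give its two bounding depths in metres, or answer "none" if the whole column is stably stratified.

Evaluate Δρ/ρ₀ = −αΔT + βΔS across each adjacent pair:
  58–197 m: −αΔT+βΔS = −(1.8 × 10⁻⁴)(-4.0)+(7.6 × 10⁻⁴)(+1.26) = 1.7 × 10⁻³ → stable
  197–256 m: −αΔT+βΔS = −(1.8 × 10⁻⁴)(+2.1)+(7.6 × 10⁻⁴)(-1.93) = -1.8 × 10⁻³ → UNSTABLE
The 197–256 m interval has Δρ < 0: lighter water underlies denser water.

197–256 m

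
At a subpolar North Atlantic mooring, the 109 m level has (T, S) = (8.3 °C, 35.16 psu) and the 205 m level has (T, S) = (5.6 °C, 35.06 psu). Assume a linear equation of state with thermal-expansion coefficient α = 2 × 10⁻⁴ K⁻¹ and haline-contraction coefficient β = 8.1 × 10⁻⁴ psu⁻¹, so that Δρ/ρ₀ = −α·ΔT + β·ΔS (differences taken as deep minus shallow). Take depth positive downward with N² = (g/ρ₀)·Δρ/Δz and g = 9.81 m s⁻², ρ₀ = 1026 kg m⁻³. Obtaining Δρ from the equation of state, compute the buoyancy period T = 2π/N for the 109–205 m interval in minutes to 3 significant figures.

15.3 min

ΔT = -2.7 K, ΔS = -0.10 psu (deep − shallow).
Δρ/ρ₀ = −αΔT + βΔS = 5.40 × 10⁻⁴ − 8.10 × 10⁻⁵ = 4.59 × 10⁻⁴, so Δρ ≈ 0.4709 kg m⁻³.
N² = (g/ρ₀)·Δρ/Δz = g·(Δρ/ρ₀)/Δz = 9.81 × 4.59 × 10⁻⁴ / 96 = 4.6904 × 10⁻⁵ s⁻².
N = √(4.6904 × 10⁻⁵) = 6.8486 × 10⁻³ rad s⁻¹ → T = 2π/N = 917.44 s = 15.291 min ≈ 15.3 min.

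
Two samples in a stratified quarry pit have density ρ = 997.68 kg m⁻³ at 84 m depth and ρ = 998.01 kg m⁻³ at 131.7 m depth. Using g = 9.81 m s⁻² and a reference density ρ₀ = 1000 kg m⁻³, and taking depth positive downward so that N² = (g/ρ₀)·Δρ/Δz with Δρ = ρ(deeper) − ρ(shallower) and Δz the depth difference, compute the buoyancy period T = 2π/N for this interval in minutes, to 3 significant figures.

Δρ = 998.01 − 997.68 = 0.33 kg m⁻³ over Δz = 131.7 − 84 = 47.7 m.
N² = (9.81/1000) × (0.33/47.7) = 6.7868 × 10⁻⁵ s⁻².
N = √(6.7868 × 10⁻⁵) = 8.2382 × 10⁻³ rad s⁻¹, so T = 2π/N = 762.69 s = 12.712 min ≈ 12.7 min.

12.7 min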